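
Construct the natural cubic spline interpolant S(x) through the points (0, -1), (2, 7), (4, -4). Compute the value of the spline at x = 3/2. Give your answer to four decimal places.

With M_i denoting the second derivative at x_i, h_i = 2, 2, and Δ_i = (y_(i+1) − y_i)/h_i = 4, -11/2:
  2·M_0 + 8·M_1 + 2·M_2 = 6(Δ_1 - Δ_0) = -57
Natural end conditions: M_0 = M_2 = 0.
Forward elimination and back-substitution give M_0 = 0, M_1 = -57/8, M_2 = 0.
On [0, 2], S(x) = -1 + 51/8·x + 0·x² - 19/32·x³.
With x = 3/2: S(3/2) = 1679/256.

6.5586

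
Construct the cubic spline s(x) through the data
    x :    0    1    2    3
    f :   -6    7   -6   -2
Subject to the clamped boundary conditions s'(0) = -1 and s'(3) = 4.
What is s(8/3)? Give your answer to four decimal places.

Let M_i = s''(x_i). Step sizes h_i = 1, 1, 1; slopes of the chords Δ_i = (y_(i+1) - y_i)/h_i = 13, -13, 4.
  1·M_0 + 4·M_1 + 1·M_2 = 6(Δ_1 - Δ_0) = -156
  1·M_1 + 4·M_2 + 1·M_3 = 6(Δ_2 - Δ_1) = 102
Clamped end conditions give two more equations: 2h_0·M_0 + h_0·M_1 = 6(Δ_0 - s'(0)) = 84 and h_2·M_2 + 2h_2·M_3 = 6(s'(3) - Δ_2) = 0.
Solving the tridiagonal system: M_0 = 232/3, M_1 = -212/3, M_2 = 148/3, M_3 = -74/3.
On [2, 3], s(x) = -6 - 25/3·(x - 2) + 74/3·(x - 2)² - 37/3·(x - 2)³.
With (x - 2) = 2/3: s(8/3) = -344/81.

-4.2469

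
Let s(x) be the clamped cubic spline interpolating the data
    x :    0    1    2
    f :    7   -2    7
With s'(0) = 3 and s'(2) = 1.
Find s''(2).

Let M_i = s''(x_i). Step sizes h_i = 1, 1; slopes of the chords Δ_i = (y_(i+1) - y_i)/h_i = -9, 9.
  1·M_0 + 4·M_1 + 1·M_2 = 6(Δ_1 - Δ_0) = 108
Clamped end conditions give two more equations: 2h_0·M_0 + h_0·M_1 = 6(Δ_0 - s'(0)) = -72 and h_1·M_1 + 2h_1·M_2 = 6(s'(2) - Δ_1) = -48.
Solving the tridiagonal system: M_0 = -64, M_1 = 56, M_2 = -52.

-52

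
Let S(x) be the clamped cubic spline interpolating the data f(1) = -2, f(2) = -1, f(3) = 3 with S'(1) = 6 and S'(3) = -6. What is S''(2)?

Put M_i = S'' at the i-th knot. Here h = (1, 1) and Δ = (1, 4), so the interior equations h_(i-1)·M_(i-1) + 2(h_(i-1)+h_i)·M_i + h_i·M_(i+1) = 6(Δ_i − Δ_(i-1)) read
  1·M_0 + 4·M_1 + 1·M_2 = 6(Δ_1 - Δ_0) = 18
Clamped end conditions give two more equations: 2h_0·M_0 + h_0·M_1 = 6(Δ_0 - S'(1)) = -30 and h_1·M_1 + 2h_1·M_2 = 6(S'(3) - Δ_1) = -60.
Forward elimination and back-substitution give M_0 = -51/2, M_1 = 21, M_2 = -81/2.

21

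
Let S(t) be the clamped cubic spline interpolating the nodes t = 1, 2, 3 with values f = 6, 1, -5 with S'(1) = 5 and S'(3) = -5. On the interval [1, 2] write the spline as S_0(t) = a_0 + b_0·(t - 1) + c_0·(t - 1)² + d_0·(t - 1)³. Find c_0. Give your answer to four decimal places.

-16.7500

With M_i denoting the second derivative at x_i, h_i = 1, 1, and Δ_i = (y_(i+1) − y_i)/h_i = -5, -6:
  1·M_0 + 4·M_1 + 1·M_2 = 6(Δ_1 - Δ_0) = -6
Clamped end conditions give two more equations: 2h_0·M_0 + h_0·M_1 = 6(Δ_0 - S'(1)) = -60 and h_1·M_1 + 2h_1·M_2 = 6(S'(3) - Δ_1) = 6.
Solving: M_0 = -67/2, M_1 = 7, M_2 = -1/2.
On [1, 2], with S_0(t) = a_0 + b_0·(t - 1) + c_0·(t - 1)² + d_0·(t - 1)³: c_0 = M_0/2 = -67/4, d_0 = (M_1 - M_0)/(6h_0) = 27/4, b_0 = Δ_0 - h_0(2M_0 + M_1)/6 = 5.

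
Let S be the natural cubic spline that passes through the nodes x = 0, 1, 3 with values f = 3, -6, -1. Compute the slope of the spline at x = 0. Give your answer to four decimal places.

-10.9167

With m_i denoting the second derivative at x_i, h_i = 1, 2, and Δ_i = (y_(i+1) − y_i)/h_i = -9, 5/2:
  1·m_0 + 6·m_1 + 2·m_2 = 6(Δ_1 - Δ_0) = 69
Natural end conditions: m_0 = m_2 = 0.
Forward elimination and back-substitution give m_0 = 0, m_1 = 23/2, m_2 = 0.
On [0, 1], S'(x) = b_0 + 2c_0·x + 3d_0·x² with b_0 = Δ_0 - h_0(2m_0 + m_1)/6 = -131/12, c_0 = m_0/2 = 0, d_0 = (m_1 - m_0)/(6h_0) = 23/12. So S'(0) = -131/12.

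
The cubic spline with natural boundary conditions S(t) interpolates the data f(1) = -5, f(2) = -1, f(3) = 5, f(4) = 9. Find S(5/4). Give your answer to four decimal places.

-4.1563

Put σ_i = S'' at the i-th knot. Here h = (1, 1, 1) and Δ = (4, 6, 4), so the interior equations h_(i-1)·σ_(i-1) + 2(h_(i-1)+h_i)·σ_i + h_i·σ_(i+1) = 6(Δ_i − Δ_(i-1)) read
  1·σ_0 + 4·σ_1 + 1·σ_2 = 6(Δ_1 - Δ_0) = 12
  1·σ_1 + 4·σ_2 + 1·σ_3 = 6(Δ_2 - Δ_1) = -12
Natural end conditions: σ_0 = σ_3 = 0.
Forward elimination and back-substitution give σ_0 = 0, σ_1 = 4, σ_2 = -4, σ_3 = 0.
On [1, 2], S(t) = -5 + 10/3·(t - 1) + 0·(t - 1)² + 2/3·(t - 1)³.
With (t - 1) = 1/4: S(5/4) = -133/32.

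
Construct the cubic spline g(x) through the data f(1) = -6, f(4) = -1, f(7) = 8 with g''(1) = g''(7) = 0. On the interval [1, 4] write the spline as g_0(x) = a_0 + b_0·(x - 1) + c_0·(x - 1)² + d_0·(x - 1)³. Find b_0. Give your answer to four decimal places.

1.3333

Let M_i = g''(x_i). Step sizes h_i = 3, 3; slopes of the chords Δ_i = (y_(i+1) - y_i)/h_i = 5/3, 3.
  3·M_0 + 12·M_1 + 3·M_2 = 6(Δ_1 - Δ_0) = 8
Natural end conditions: M_0 = M_2 = 0.
Forward elimination and back-substitution give M_0 = 0, M_1 = 2/3, M_2 = 0.
On [1, 4], with g_0(x) = a_0 + b_0·(x - 1) + c_0·(x - 1)² + d_0·(x - 1)³: c_0 = M_0/2 = 0, d_0 = (M_1 - M_0)/(6h_0) = 1/27, b_0 = Δ_0 - h_0(2M_0 + M_1)/6 = 4/3.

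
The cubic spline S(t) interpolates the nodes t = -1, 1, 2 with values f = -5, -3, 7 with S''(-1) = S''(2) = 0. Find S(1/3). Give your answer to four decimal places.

Write M_i for S''(x_i). With h_i = 2, 1 and divided differences Δ_i = 1, 10, the continuity of S' gives the tridiagonal system
  2·M_0 + 6·M_1 + 1·M_2 = 6(Δ_1 - Δ_0) = 54
Natural end conditions: M_0 = M_2 = 0.
Solving the tridiagonal system: M_0 = 0, M_1 = 9, M_2 = 0.
On [-1, 1], S(t) = -5 - 2·(t + 1) + 0·(t + 1)² + 3/4·(t + 1)³.
With (t + 1) = 4/3: S(1/3) = -53/9.

-5.8889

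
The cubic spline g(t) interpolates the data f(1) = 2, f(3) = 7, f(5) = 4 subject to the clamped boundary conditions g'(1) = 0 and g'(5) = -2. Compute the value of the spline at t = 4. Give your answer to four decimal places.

With M_i denoting the second derivative at x_i, h_i = 2, 2, and Δ_i = (y_(i+1) − y_i)/h_i = 5/2, -3/2:
  2·M_0 + 8·M_1 + 2·M_2 = 6(Δ_1 - Δ_0) = -24
Clamped end conditions give two more equations: 2h_0·M_0 + h_0·M_1 = 6(Δ_0 - g'(1)) = 15 and h_1·M_1 + 2h_1·M_2 = 6(g'(5) - Δ_1) = -3.
Solving: M_0 = 25/4, M_1 = -5, M_2 = 7/4.
On [3, 5], g(t) = 7 + 5/4·(t - 3) - 5/2·(t - 3)² + 9/16·(t - 3)³.
With (t - 3) = 1: g(4) = 101/16.

6.3125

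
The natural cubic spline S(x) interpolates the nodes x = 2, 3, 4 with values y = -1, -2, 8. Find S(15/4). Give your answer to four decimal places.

With σ_i denoting the second derivative at x_i, h_i = 1, 1, and Δ_i = (y_(i+1) − y_i)/h_i = -1, 10:
  1·σ_0 + 4·σ_1 + 1·σ_2 = 6(Δ_1 - Δ_0) = 66
Natural end conditions: σ_0 = σ_2 = 0.
Solving the tridiagonal system: σ_0 = 0, σ_1 = 33/2, σ_2 = 0.
On [3, 4], S(x) = -2 + 9/2·(x - 3) + 33/4·(x - 3)² - 11/4·(x - 3)³.
With (x - 3) = 3/4: S(15/4) = 1243/256.

4.8555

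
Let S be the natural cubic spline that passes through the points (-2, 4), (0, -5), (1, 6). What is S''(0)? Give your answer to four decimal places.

15.5000

Put M_i = S'' at the i-th knot. Here h = (2, 1) and Δ = (-9/2, 11), so the interior equations h_(i-1)·M_(i-1) + 2(h_(i-1)+h_i)·M_i + h_i·M_(i+1) = 6(Δ_i − Δ_(i-1)) read
  2·M_0 + 6·M_1 + 1·M_2 = 6(Δ_1 - Δ_0) = 93
Natural end conditions: M_0 = M_2 = 0.
Hence M_0 = 0, M_1 = 31/2, M_2 = 0.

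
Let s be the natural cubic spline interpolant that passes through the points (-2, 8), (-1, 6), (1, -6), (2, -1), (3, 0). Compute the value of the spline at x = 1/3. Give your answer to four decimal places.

-4.0595

Write σ_i for s''(x_i). With h_i = 1, 2, 1, 1 and divided differences Δ_i = -2, -6, 5, 1, the continuity of s' gives the tridiagonal system
  1·σ_0 + 6·σ_1 + 2·σ_2 = 6(Δ_1 - Δ_0) = -24
  2·σ_1 + 6·σ_2 + 1·σ_3 = 6(Δ_2 - Δ_1) = 66
  1·σ_2 + 4·σ_3 + 1·σ_4 = 6(Δ_3 - Δ_2) = -24
Natural end conditions: σ_0 = σ_4 = 0.
Hence σ_0 = 0, σ_1 = -564/61, σ_2 = 960/61, σ_3 = -606/61, σ_4 = 0.
On [-1, 1], s(x) = 6 - 310/61·(x + 1) - 282/61·(x + 1)² + 127/61·(x + 1)³.
With (x + 1) = 4/3: s(1/3) = -6686/1647.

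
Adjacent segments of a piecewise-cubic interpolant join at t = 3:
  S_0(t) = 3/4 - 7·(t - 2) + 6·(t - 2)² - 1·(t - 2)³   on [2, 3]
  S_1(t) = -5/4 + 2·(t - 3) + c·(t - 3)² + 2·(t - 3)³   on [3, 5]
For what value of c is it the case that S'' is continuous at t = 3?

S_0''(t) = 12 - 6·(t - 2), so S_0''(3) = 6. On the right, S_1''(3) = 2c, so c = 3.

3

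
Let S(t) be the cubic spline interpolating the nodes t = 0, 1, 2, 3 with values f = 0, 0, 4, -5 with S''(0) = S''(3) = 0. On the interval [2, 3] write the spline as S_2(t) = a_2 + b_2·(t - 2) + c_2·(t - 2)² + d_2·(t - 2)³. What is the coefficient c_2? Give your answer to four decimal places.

-11.2000

Let M_i = S''(x_i). Step sizes h_i = 1, 1, 1; slopes of the chords Δ_i = (y_(i+1) - y_i)/h_i = 0, 4, -9.
  1·M_0 + 4·M_1 + 1·M_2 = 6(Δ_1 - Δ_0) = 24
  1·M_1 + 4·M_2 + 1·M_3 = 6(Δ_2 - Δ_1) = -78
Natural end conditions: M_0 = M_3 = 0.
Hence M_0 = 0, M_1 = 58/5, M_2 = -112/5, M_3 = 0.
On [2, 3], with S_2(t) = a_2 + b_2·(t - 2) + c_2·(t - 2)² + d_2·(t - 2)³: c_2 = M_2/2 = -56/5, d_2 = (M_3 - M_2)/(6h_2) = 56/15, b_2 = Δ_2 - h_2(2M_2 + M_3)/6 = -23/15.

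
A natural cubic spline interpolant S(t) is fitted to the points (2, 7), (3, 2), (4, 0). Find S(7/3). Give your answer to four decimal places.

5.1111

Put σ_i = S'' at the i-th knot. Here h = (1, 1) and Δ = (-5, -2), so the interior equations h_(i-1)·σ_(i-1) + 2(h_(i-1)+h_i)·σ_i + h_i·σ_(i+1) = 6(Δ_i − Δ_(i-1)) read
  1·σ_0 + 4·σ_1 + 1·σ_2 = 6(Δ_1 - Δ_0) = 18
Natural end conditions: σ_0 = σ_2 = 0.
Hence σ_0 = 0, σ_1 = 9/2, σ_2 = 0.
On [2, 3], S(t) = 7 - 23/4·(t - 2) + 0·(t - 2)² + 3/4·(t - 2)³.
With (t - 2) = 1/3: S(7/3) = 46/9.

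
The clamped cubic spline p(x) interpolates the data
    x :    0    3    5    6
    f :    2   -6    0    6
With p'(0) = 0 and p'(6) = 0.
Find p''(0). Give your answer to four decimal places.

-4.5263

Let M_i = p''(x_i). Step sizes h_i = 3, 2, 1; slopes of the chords Δ_i = (y_(i+1) - y_i)/h_i = -8/3, 3, 6.
  3·M_0 + 10·M_1 + 2·M_2 = 6(Δ_1 - Δ_0) = 34
  2·M_1 + 6·M_2 + 1·M_3 = 6(Δ_2 - Δ_1) = 18
Clamped end conditions give two more equations: 2h_0·M_0 + h_0·M_1 = 6(Δ_0 - p'(0)) = -16 and h_2·M_2 + 2h_2·M_3 = 6(p'(6) - Δ_2) = -36.
Forward elimination and back-substitution give M_0 = -86/19, M_1 = 212/57, M_2 = 296/57, M_3 = -1174/57.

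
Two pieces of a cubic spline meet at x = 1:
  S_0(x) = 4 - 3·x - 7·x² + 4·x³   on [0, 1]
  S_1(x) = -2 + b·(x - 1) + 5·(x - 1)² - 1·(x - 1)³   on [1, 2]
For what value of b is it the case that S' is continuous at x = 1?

S_0'(x) = -3 - 14·x + 12·x², so S_0'(1) = -5. On the right, S_1'(1) = b, so b = -5.

-5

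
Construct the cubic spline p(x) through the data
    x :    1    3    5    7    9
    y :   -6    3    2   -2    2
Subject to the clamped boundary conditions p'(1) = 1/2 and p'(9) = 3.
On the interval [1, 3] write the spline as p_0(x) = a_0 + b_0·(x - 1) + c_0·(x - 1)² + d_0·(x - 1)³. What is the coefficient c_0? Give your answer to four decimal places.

Write M_i for p''(x_i). With h_i = 2, 2, 2, 2 and divided differences Δ_i = 9/2, -1/2, -2, 2, the continuity of p' gives the tridiagonal system
  2·M_0 + 8·M_1 + 2·M_2 = 6(Δ_1 - Δ_0) = -30
  2·M_1 + 8·M_2 + 2·M_3 = 6(Δ_2 - Δ_1) = -9
  2·M_2 + 8·M_3 + 2·M_4 = 6(Δ_3 - Δ_2) = 24
Clamped end conditions give two more equations: 2h_0·M_0 + h_0·M_1 = 6(Δ_0 - p'(1)) = 24 and h_3·M_3 + 2h_3·M_4 = 6(p'(9) - Δ_3) = 6.
Solving: M_0 = 143/16, M_1 = -47/8, M_2 = -7/16, M_3 = 25/8, M_4 = -1/16.
On [1, 3], with p_0(x) = a_0 + b_0·(x - 1) + c_0·(x - 1)² + d_0·(x - 1)³: c_0 = M_0/2 = 143/32, d_0 = (M_1 - M_0)/(6h_0) = -79/64, b_0 = Δ_0 - h_0(2M_0 + M_1)/6 = 1/2.

4.4688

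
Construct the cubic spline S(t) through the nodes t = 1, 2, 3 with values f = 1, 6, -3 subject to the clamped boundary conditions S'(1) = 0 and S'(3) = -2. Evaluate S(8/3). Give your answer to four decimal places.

With σ_i denoting the second derivative at x_i, h_i = 1, 1, and Δ_i = (y_(i+1) − y_i)/h_i = 5, -9:
  1·σ_0 + 4·σ_1 + 1·σ_2 = 6(Δ_1 - Δ_0) = -84
Clamped end conditions give two more equations: 2h_0·σ_0 + h_0·σ_1 = 6(Δ_0 - S'(1)) = 30 and h_1·σ_1 + 2h_1·σ_2 = 6(S'(3) - Δ_1) = 42.
Solving the tridiagonal system: σ_0 = 35, σ_1 = -40, σ_2 = 41.
On [2, 3], S(t) = 6 - 5/2·(t - 2) - 20·(t - 2)² + 27/2·(t - 2)³.
With (t - 2) = 2/3: S(8/3) = -5/9.

-0.5556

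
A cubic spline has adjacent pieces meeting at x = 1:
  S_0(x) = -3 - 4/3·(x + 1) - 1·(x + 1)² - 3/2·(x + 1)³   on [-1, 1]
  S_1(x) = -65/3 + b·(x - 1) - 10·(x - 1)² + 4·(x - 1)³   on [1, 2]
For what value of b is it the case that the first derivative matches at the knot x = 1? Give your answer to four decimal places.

S_0'(x) = -4/3 - 2·(x + 1) - 9/2·(x + 1)², so S_0'(1) = -70/3. On the right, S_1'(1) = b, so b = -70/3.

-23.3333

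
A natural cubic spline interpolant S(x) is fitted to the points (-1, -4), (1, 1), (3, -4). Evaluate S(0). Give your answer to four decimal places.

-0.5625

With σ_i denoting the second derivative at x_i, h_i = 2, 2, and Δ_i = (y_(i+1) − y_i)/h_i = 5/2, -5/2:
  2·σ_0 + 8·σ_1 + 2·σ_2 = 6(Δ_1 - Δ_0) = -30
Natural end conditions: σ_0 = σ_2 = 0.
Solving: σ_0 = 0, σ_1 = -15/4, σ_2 = 0.
On [-1, 1], S(x) = -4 + 15/4·(x + 1) + 0·(x + 1)² - 5/16·(x + 1)³.
With (x + 1) = 1: S(0) = -9/16.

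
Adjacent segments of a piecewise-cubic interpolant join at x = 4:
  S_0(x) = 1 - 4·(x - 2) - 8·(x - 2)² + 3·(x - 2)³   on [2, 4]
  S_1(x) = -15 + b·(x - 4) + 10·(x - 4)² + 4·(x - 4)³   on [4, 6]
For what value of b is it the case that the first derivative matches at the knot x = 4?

0

S_0'(x) = -4 - 16·(x - 2) + 9·(x - 2)², so S_0'(4) = 0. On the right, S_1'(4) = b, so b = 0.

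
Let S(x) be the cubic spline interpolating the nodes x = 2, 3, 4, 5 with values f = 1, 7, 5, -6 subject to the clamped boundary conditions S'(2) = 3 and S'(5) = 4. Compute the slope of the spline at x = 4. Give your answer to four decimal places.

Write M_i for S''(x_i). With h_i = 1, 1, 1 and divided differences Δ_i = 6, -2, -11, the continuity of S' gives the tridiagonal system
  1·M_0 + 4·M_1 + 1·M_2 = 6(Δ_1 - Δ_0) = -48
  1·M_1 + 4·M_2 + 1·M_3 = 6(Δ_2 - Δ_1) = -54
Clamped end conditions give two more equations: 2h_0·M_0 + h_0·M_1 = 6(Δ_0 - S'(2)) = 18 and h_2·M_2 + 2h_2·M_3 = 6(S'(5) - Δ_2) = 90.
Hence M_0 = 202/15, M_1 = -134/15, M_2 = -386/15, M_3 = 868/15.
On [4, 5], S'(x) = b_2 + 2c_2·(x - 4) + 3d_2·(x - 4)² with b_2 = Δ_2 - h_2(2M_2 + M_3)/6 = -181/15, c_2 = M_2/2 = -193/15, d_2 = (M_3 - M_2)/(6h_2) = 209/15. So S'(4) = -181/15.

-12.0667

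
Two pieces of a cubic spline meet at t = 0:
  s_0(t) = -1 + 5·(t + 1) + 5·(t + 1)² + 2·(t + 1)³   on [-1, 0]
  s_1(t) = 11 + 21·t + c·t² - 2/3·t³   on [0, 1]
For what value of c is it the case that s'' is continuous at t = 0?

s_0''(t) = 10 + 12·(t + 1), so s_0''(0) = 22. On the right, s_1''(0) = 2c, so c = 11.

11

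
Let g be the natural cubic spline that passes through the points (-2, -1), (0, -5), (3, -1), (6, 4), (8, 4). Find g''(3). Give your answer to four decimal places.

Write M_i for g''(x_i). With h_i = 2, 3, 3, 2 and divided differences Δ_i = -2, 4/3, 5/3, 0, the continuity of g' gives the tridiagonal system
  2·M_0 + 10·M_1 + 3·M_2 = 6(Δ_1 - Δ_0) = 20
  3·M_1 + 12·M_2 + 3·M_3 = 6(Δ_2 - Δ_1) = 2
  3·M_2 + 10·M_3 + 2·M_4 = 6(Δ_3 - Δ_2) = -10
Natural end conditions: M_0 = M_4 = 0.
Hence M_0 = 0, M_1 = 69/34, M_2 = -5/51, M_3 = -33/34, M_4 = 0.

-0.0980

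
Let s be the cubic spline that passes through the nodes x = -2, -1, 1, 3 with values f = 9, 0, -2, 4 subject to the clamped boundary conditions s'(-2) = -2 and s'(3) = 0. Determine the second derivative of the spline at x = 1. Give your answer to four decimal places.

1.2609

Put m_i = s'' at the i-th knot. Here h = (1, 2, 2) and Δ = (-9, -1, 3), so the interior equations h_(i-1)·m_(i-1) + 2(h_(i-1)+h_i)·m_i + h_i·m_(i+1) = 6(Δ_i − Δ_(i-1)) read
  1·m_0 + 6·m_1 + 2·m_2 = 6(Δ_1 - Δ_0) = 48
  2·m_1 + 8·m_2 + 2·m_3 = 6(Δ_2 - Δ_1) = 24
Clamped end conditions give two more equations: 2h_0·m_0 + h_0·m_1 = 6(Δ_0 - s'(-2)) = -42 and h_2·m_2 + 2h_2·m_3 = 6(s'(3) - Δ_2) = -18.
Solving: m_0 = -622/23, m_1 = 278/23, m_2 = 29/23, m_3 = -118/23.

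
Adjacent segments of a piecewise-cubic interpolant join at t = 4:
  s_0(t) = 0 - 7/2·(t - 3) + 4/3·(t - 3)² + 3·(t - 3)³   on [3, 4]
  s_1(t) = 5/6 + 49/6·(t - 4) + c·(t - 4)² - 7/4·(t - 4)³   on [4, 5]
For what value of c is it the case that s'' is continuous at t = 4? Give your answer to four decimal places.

s_0''(t) = 8/3 + 18·(t - 3), so s_0''(4) = 62/3. On the right, s_1''(4) = 2c, so c = 31/3.

10.3333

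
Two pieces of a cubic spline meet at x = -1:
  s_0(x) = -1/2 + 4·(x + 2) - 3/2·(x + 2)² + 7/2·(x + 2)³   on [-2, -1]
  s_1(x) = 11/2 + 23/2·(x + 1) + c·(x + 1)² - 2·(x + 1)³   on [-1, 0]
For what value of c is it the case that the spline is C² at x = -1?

9

s_0''(x) = -3 + 21·(x + 2), so s_0''(-1) = 18. On the right, s_1''(-1) = 2c, so c = 9.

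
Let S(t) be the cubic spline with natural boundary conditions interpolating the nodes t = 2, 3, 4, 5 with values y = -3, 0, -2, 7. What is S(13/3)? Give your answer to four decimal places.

Write M_i for S''(x_i). With h_i = 1, 1, 1 and divided differences Δ_i = 3, -2, 9, the continuity of S' gives the tridiagonal system
  1·M_0 + 4·M_1 + 1·M_2 = 6(Δ_1 - Δ_0) = -30
  1·M_1 + 4·M_2 + 1·M_3 = 6(Δ_2 - Δ_1) = 66
Natural end conditions: M_0 = M_3 = 0.
Hence M_0 = 0, M_1 = -62/5, M_2 = 98/5, M_3 = 0.
On [4, 5], S(t) = -2 + 37/15·(t - 4) + 49/5·(t - 4)² - 49/15·(t - 4)³.
With (t - 4) = 1/3: S(13/3) = -17/81.

-0.2099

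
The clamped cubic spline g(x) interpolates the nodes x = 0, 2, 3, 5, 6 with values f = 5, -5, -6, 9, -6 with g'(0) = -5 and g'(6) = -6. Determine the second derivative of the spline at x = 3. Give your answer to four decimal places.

20.7204

Write M_i for g''(x_i). With h_i = 2, 1, 2, 1 and divided differences Δ_i = -5, -1, 15/2, -15, the continuity of g' gives the tridiagonal system
  2·M_0 + 6·M_1 + 1·M_2 = 6(Δ_1 - Δ_0) = 24
  1·M_1 + 6·M_2 + 2·M_3 = 6(Δ_2 - Δ_1) = 51
  2·M_2 + 6·M_3 + 1·M_4 = 6(Δ_3 - Δ_2) = -135
Clamped end conditions give two more equations: 2h_0·M_0 + h_0·M_1 = 6(Δ_0 - g'(0)) = 0 and h_3·M_3 + 2h_3·M_4 = 6(g'(6) - Δ_3) = 54.
Solving: M_0 = -61/186, M_1 = 61/93, M_2 = 1927/93, M_3 = -3440/93, M_4 = 4231/93.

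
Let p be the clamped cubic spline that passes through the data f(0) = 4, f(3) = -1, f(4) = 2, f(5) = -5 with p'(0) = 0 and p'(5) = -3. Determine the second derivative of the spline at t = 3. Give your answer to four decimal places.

8.6207

Let M_i = p''(x_i). Step sizes h_i = 3, 1, 1; slopes of the chords Δ_i = (y_(i+1) - y_i)/h_i = -5/3, 3, -7.
  3·M_0 + 8·M_1 + 1·M_2 = 6(Δ_1 - Δ_0) = 28
  1·M_1 + 4·M_2 + 1·M_3 = 6(Δ_2 - Δ_1) = -60
Clamped end conditions give two more equations: 2h_0·M_0 + h_0·M_1 = 6(Δ_0 - p'(0)) = -10 and h_2·M_2 + 2h_2·M_3 = 6(p'(5) - Δ_2) = 24.
Forward elimination and back-substitution give M_0 = -520/87, M_1 = 250/29, M_2 = -668/29, M_3 = 682/29.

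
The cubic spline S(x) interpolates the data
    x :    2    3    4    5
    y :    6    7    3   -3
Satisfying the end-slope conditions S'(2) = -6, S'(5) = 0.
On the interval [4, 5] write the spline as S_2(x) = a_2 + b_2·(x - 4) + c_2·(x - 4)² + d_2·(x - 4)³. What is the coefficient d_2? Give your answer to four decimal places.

Let M_i = S''(x_i). Step sizes h_i = 1, 1, 1; slopes of the chords Δ_i = (y_(i+1) - y_i)/h_i = 1, -4, -6.
  1·M_0 + 4·M_1 + 1·M_2 = 6(Δ_1 - Δ_0) = -30
  1·M_1 + 4·M_2 + 1·M_3 = 6(Δ_2 - Δ_1) = -12
Clamped end conditions give two more equations: 2h_0·M_0 + h_0·M_1 = 6(Δ_0 - S'(2)) = 42 and h_2·M_2 + 2h_2·M_3 = 6(S'(5) - Δ_2) = 36.
Hence M_0 = 138/5, M_1 = -66/5, M_2 = -24/5, M_3 = 102/5.
On [4, 5], with S_2(x) = a_2 + b_2·(x - 4) + c_2·(x - 4)² + d_2·(x - 4)³: c_2 = M_2/2 = -12/5, d_2 = (M_3 - M_2)/(6h_2) = 21/5, b_2 = Δ_2 - h_2(2M_2 + M_3)/6 = -39/5.

4.2000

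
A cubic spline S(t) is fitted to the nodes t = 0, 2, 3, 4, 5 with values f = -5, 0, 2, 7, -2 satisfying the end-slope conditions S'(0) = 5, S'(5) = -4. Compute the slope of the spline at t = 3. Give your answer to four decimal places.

Let M_i = S''(x_i). Step sizes h_i = 2, 1, 1, 1; slopes of the chords Δ_i = (y_(i+1) - y_i)/h_i = 5/2, 2, 5, -9.
  2·M_0 + 6·M_1 + 1·M_2 = 6(Δ_1 - Δ_0) = -3
  1·M_1 + 4·M_2 + 1·M_3 = 6(Δ_2 - Δ_1) = 18
  1·M_2 + 4·M_3 + 1·M_4 = 6(Δ_3 - Δ_2) = -84
Clamped end conditions give two more equations: 2h_0·M_0 + h_0·M_1 = 6(Δ_0 - S'(0)) = -15 and h_3·M_3 + 2h_3·M_4 = 6(S'(5) - Δ_3) = 30.
Solving: M_0 = -477/164, M_1 = -69/41, M_2 = 1059/82, M_3 = -1311/41, M_4 = 2541/82.
On [3, 4], S'(t) = b_2 + 2c_2·(t - 3) + 3d_2·(t - 3)² with b_2 = Δ_2 - h_2(2M_2 + M_3)/6 = 247/41, c_2 = M_2/2 = 1059/164, d_2 = (M_3 - M_2)/(6h_2) = -1227/164. So S'(3) = 247/41.

6.0244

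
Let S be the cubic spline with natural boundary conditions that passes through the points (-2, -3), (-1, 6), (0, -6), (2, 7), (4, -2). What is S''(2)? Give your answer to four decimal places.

-15.8214

With M_i denoting the second derivative at x_i, h_i = 1, 1, 2, 2, and Δ_i = (y_(i+1) − y_i)/h_i = 9, -12, 13/2, -9/2:
  1·M_0 + 4·M_1 + 1·M_2 = 6(Δ_1 - Δ_0) = -126
  1·M_1 + 6·M_2 + 2·M_3 = 6(Δ_2 - Δ_1) = 111
  2·M_2 + 8·M_3 + 2·M_4 = 6(Δ_3 - Δ_2) = -66
Natural end conditions: M_0 = M_4 = 0.
Hence M_0 = 0, M_1 = -547/14, M_2 = 212/7, M_3 = -443/28, M_4 = 0.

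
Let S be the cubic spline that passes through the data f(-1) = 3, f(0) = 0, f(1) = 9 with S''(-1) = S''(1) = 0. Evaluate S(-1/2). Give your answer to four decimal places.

Write M_i for S''(x_i). With h_i = 1, 1 and divided differences Δ_i = -3, 9, the continuity of S' gives the tridiagonal system
  1·M_0 + 4·M_1 + 1·M_2 = 6(Δ_1 - Δ_0) = 72
Natural end conditions: M_0 = M_2 = 0.
Forward elimination and back-substitution give M_0 = 0, M_1 = 18, M_2 = 0.
On [-1, 0], S(x) = 3 - 6·(x + 1) + 0·(x + 1)² + 3·(x + 1)³.
With (x + 1) = 1/2: S(-1/2) = 3/8.

0.3750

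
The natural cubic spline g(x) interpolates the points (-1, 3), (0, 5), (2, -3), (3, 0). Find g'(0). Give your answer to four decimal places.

-1.1250

Write m_i for g''(x_i). With h_i = 1, 2, 1 and divided differences Δ_i = 2, -4, 3, the continuity of g' gives the tridiagonal system
  1·m_0 + 6·m_1 + 2·m_2 = 6(Δ_1 - Δ_0) = -36
  2·m_1 + 6·m_2 + 1·m_3 = 6(Δ_2 - Δ_1) = 42
Natural end conditions: m_0 = m_3 = 0.
Hence m_0 = 0, m_1 = -75/8, m_2 = 81/8, m_3 = 0.
On [0, 2], g'(x) = b_1 + 2c_1·x + 3d_1·x² with b_1 = Δ_1 - h_1(2m_1 + m_2)/6 = -9/8, c_1 = m_1/2 = -75/16, d_1 = (m_2 - m_1)/(6h_1) = 13/8. So g'(0) = -9/8.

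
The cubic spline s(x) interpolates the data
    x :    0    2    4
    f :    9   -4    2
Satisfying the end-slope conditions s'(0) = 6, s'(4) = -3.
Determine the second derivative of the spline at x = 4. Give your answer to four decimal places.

-18.3750

Put m_i = s'' at the i-th knot. Here h = (2, 2) and Δ = (-13/2, 3), so the interior equations h_(i-1)·m_(i-1) + 2(h_(i-1)+h_i)·m_i + h_i·m_(i+1) = 6(Δ_i − Δ_(i-1)) read
  2·m_0 + 8·m_1 + 2·m_2 = 6(Δ_1 - Δ_0) = 57
Clamped end conditions give two more equations: 2h_0·m_0 + h_0·m_1 = 6(Δ_0 - s'(0)) = -75 and h_1·m_1 + 2h_1·m_2 = 6(s'(4) - Δ_1) = -36.
Solving the tridiagonal system: m_0 = -225/8, m_1 = 75/4, m_2 = -147/8.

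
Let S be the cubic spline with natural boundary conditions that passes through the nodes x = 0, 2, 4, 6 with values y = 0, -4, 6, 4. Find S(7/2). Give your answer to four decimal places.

3.7938

Write m_i for S''(x_i). With h_i = 2, 2, 2 and divided differences Δ_i = -2, 5, -1, the continuity of S' gives the tridiagonal system
  2·m_0 + 8·m_1 + 2·m_2 = 6(Δ_1 - Δ_0) = 42
  2·m_1 + 8·m_2 + 2·m_3 = 6(Δ_2 - Δ_1) = -36
Natural end conditions: m_0 = m_3 = 0.
Forward elimination and back-substitution give m_0 = 0, m_1 = 34/5, m_2 = -31/5, m_3 = 0.
On [2, 4], S(x) = -4 + 38/15·(x - 2) + 17/5·(x - 2)² - 13/12·(x - 2)³.
With (x - 2) = 3/2: S(7/2) = 607/160.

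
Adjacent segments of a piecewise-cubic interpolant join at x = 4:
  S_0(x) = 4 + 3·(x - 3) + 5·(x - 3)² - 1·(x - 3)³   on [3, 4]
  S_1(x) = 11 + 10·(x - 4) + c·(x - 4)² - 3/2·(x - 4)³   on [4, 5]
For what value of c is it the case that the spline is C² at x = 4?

S_0''(x) = 10 - 6·(x - 3), so S_0''(4) = 4. On the right, S_1''(4) = 2c, so c = 2.

2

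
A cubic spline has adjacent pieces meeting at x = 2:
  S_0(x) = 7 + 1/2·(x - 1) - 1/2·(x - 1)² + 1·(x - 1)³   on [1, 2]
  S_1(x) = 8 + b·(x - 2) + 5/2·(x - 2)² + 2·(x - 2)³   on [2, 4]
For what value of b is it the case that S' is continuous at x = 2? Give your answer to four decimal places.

2.5000

S_0'(x) = 1/2 - 1·(x - 1) + 3·(x - 1)², so S_0'(2) = 5/2. On the right, S_1'(2) = b, so b = 5/2.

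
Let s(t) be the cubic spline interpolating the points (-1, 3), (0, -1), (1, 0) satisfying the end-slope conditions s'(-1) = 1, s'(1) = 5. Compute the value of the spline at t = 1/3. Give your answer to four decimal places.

-1.6667

Let M_i = s''(x_i). Step sizes h_i = 1, 1; slopes of the chords Δ_i = (y_(i+1) - y_i)/h_i = -4, 1.
  1·M_0 + 4·M_1 + 1·M_2 = 6(Δ_1 - Δ_0) = 30
Clamped end conditions give two more equations: 2h_0·M_0 + h_0·M_1 = 6(Δ_0 - s'(-1)) = -30 and h_1·M_1 + 2h_1·M_2 = 6(s'(1) - Δ_1) = 24.
Solving the tridiagonal system: M_0 = -41/2, M_1 = 11, M_2 = 13/2.
On [0, 1], s(t) = -1 - 15/4·t + 11/2·t² - 3/4·t³.
With t = 1/3: s(1/3) = -5/3.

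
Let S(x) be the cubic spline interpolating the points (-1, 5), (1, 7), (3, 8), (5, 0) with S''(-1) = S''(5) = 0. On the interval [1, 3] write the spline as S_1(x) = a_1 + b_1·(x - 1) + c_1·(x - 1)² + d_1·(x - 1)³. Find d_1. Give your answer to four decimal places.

With M_i denoting the second derivative at x_i, h_i = 2, 2, 2, and Δ_i = (y_(i+1) − y_i)/h_i = 1, 1/2, -4:
  2·M_0 + 8·M_1 + 2·M_2 = 6(Δ_1 - Δ_0) = -3
  2·M_1 + 8·M_2 + 2·M_3 = 6(Δ_2 - Δ_1) = -27
Natural end conditions: M_0 = M_3 = 0.
Hence M_0 = 0, M_1 = 1/2, M_2 = -7/2, M_3 = 0.
On [1, 3], with S_1(x) = a_1 + b_1·(x - 1) + c_1·(x - 1)² + d_1·(x - 1)³: c_1 = M_1/2 = 1/4, d_1 = (M_2 - M_1)/(6h_1) = -1/3, b_1 = Δ_1 - h_1(2M_1 + M_2)/6 = 4/3.

-0.3333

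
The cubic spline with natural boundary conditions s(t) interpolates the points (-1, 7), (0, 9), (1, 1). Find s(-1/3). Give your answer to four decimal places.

Write M_i for s''(x_i). With h_i = 1, 1 and divided differences Δ_i = 2, -8, the continuity of s' gives the tridiagonal system
  1·M_0 + 4·M_1 + 1·M_2 = 6(Δ_1 - Δ_0) = -60
Natural end conditions: M_0 = M_2 = 0.
Solving: M_0 = 0, M_1 = -15, M_2 = 0.
On [-1, 0], s(t) = 7 + 9/2·(t + 1) + 0·(t + 1)² - 5/2·(t + 1)³.
With (t + 1) = 2/3: s(-1/3) = 250/27.

9.2593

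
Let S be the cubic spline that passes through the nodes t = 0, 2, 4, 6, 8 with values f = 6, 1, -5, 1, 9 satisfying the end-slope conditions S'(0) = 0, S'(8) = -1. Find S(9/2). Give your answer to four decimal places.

-4.6978

Put m_i = S'' at the i-th knot. Here h = (2, 2, 2, 2) and Δ = (-5/2, -3, 3, 4), so the interior equations h_(i-1)·m_(i-1) + 2(h_(i-1)+h_i)·m_i + h_i·m_(i+1) = 6(Δ_i − Δ_(i-1)) read
  2·m_0 + 8·m_1 + 2·m_2 = 6(Δ_1 - Δ_0) = -3
  2·m_1 + 8·m_2 + 2·m_3 = 6(Δ_2 - Δ_1) = 36
  2·m_2 + 8·m_3 + 2·m_4 = 6(Δ_3 - Δ_2) = 6
Clamped end conditions give two more equations: 2h_0·m_0 + h_0·m_1 = 6(Δ_0 - S'(0)) = -15 and h_3·m_3 + 2h_3·m_4 = 6(S'(8) - Δ_3) = -30.
Solving the tridiagonal system: m_0 = -389/112, m_1 = -31/56, m_2 = 67/16, m_3 = 101/56, m_4 = -941/112.
On [4, 6], S(t) = -5 - 11/28·(t - 4) + 67/32·(t - 4)² - 89/448·(t - 4)³.
With (t - 4) = 1/2: S(9/2) = -16837/3584.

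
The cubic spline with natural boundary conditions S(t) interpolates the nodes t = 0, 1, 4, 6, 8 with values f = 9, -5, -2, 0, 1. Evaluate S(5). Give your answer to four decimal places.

Put σ_i = S'' at the i-th knot. Here h = (1, 3, 2, 2) and Δ = (-14, 1, 1, 1/2), so the interior equations h_(i-1)·σ_(i-1) + 2(h_(i-1)+h_i)·σ_i + h_i·σ_(i+1) = 6(Δ_i − Δ_(i-1)) read
  1·σ_0 + 8·σ_1 + 3·σ_2 = 6(Δ_1 - Δ_0) = 90
  3·σ_1 + 10·σ_2 + 2·σ_3 = 6(Δ_2 - Δ_1) = 0
  2·σ_2 + 8·σ_3 + 2·σ_4 = 6(Δ_3 - Δ_2) = -3
Natural end conditions: σ_0 = σ_4 = 0.
Solving: σ_0 = 0, σ_1 = 3411/268, σ_2 = -264/67, σ_3 = 327/536, σ_4 = 0.
On [4, 6], S(t) = -2 + 1835/536·(t - 4) - 132/67·(t - 4)² + 813/2144·(t - 4)³.
With (t - 4) = 1: S(5) = -359/2144.

-0.1674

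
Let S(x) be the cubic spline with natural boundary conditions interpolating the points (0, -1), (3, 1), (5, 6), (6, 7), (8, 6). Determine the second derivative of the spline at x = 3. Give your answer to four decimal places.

1.4571

Let M_i = S''(x_i). Step sizes h_i = 3, 2, 1, 2; slopes of the chords Δ_i = (y_(i+1) - y_i)/h_i = 2/3, 5/2, 1, -1/2.
  3·M_0 + 10·M_1 + 2·M_2 = 6(Δ_1 - Δ_0) = 11
  2·M_1 + 6·M_2 + 1·M_3 = 6(Δ_2 - Δ_1) = -9
  1·M_2 + 6·M_3 + 2·M_4 = 6(Δ_3 - Δ_2) = -9
Natural end conditions: M_0 = M_4 = 0.
Forward elimination and back-substitution give M_0 = 0, M_1 = 475/326, M_2 = -291/163, M_3 = -196/163, M_4 = 0.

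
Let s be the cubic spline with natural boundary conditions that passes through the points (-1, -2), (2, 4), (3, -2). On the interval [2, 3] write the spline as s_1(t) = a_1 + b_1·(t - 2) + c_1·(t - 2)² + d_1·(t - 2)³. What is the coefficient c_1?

Let M_i = s''(x_i). Step sizes h_i = 3, 1; slopes of the chords Δ_i = (y_(i+1) - y_i)/h_i = 2, -6.
  3·M_0 + 8·M_1 + 1·M_2 = 6(Δ_1 - Δ_0) = -48
Natural end conditions: M_0 = M_2 = 0.
Solving: M_0 = 0, M_1 = -6, M_2 = 0.
On [2, 3], with s_1(t) = a_1 + b_1·(t - 2) + c_1·(t - 2)² + d_1·(t - 2)³: c_1 = M_1/2 = -3, d_1 = (M_2 - M_1)/(6h_1) = 1, b_1 = Δ_1 - h_1(2M_1 + M_2)/6 = -4.

-3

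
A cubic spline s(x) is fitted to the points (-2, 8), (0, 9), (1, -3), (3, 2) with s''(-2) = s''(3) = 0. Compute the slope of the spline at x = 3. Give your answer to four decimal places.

8.1857

Write m_i for s''(x_i). With h_i = 2, 1, 2 and divided differences Δ_i = 1/2, -12, 5/2, the continuity of s' gives the tridiagonal system
  2·m_0 + 6·m_1 + 1·m_2 = 6(Δ_1 - Δ_0) = -75
  1·m_1 + 6·m_2 + 2·m_3 = 6(Δ_2 - Δ_1) = 87
Natural end conditions: m_0 = m_3 = 0.
Solving the tridiagonal system: m_0 = 0, m_1 = -537/35, m_2 = 597/35, m_3 = 0.
On [1, 3], s'(x) = b_2 + 2c_2·(x - 1) + 3d_2·(x - 1)² with b_2 = Δ_2 - h_2(2m_2 + m_3)/6 = -621/70, c_2 = m_2/2 = 597/70, d_2 = (m_3 - m_2)/(6h_2) = -199/140. So s'(3) = 573/70.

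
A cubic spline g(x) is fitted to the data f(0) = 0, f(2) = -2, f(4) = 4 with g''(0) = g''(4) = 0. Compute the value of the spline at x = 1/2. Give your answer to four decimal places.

-0.9688

Put m_i = g'' at the i-th knot. Here h = (2, 2) and Δ = (-1, 3), so the interior equations h_(i-1)·m_(i-1) + 2(h_(i-1)+h_i)·m_i + h_i·m_(i+1) = 6(Δ_i − Δ_(i-1)) read
  2·m_0 + 8·m_1 + 2·m_2 = 6(Δ_1 - Δ_0) = 24
Natural end conditions: m_0 = m_2 = 0.
Hence m_0 = 0, m_1 = 3, m_2 = 0.
On [0, 2], g(x) = 0 - 2·x + 0·x² + 1/4·x³.
With x = 1/2: g(1/2) = -31/32.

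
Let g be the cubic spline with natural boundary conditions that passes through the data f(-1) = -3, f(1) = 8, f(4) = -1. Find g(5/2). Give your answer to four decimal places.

With M_i denoting the second derivative at x_i, h_i = 2, 3, and Δ_i = (y_(i+1) − y_i)/h_i = 11/2, -3:
  2·M_0 + 10·M_1 + 3·M_2 = 6(Δ_1 - Δ_0) = -51
Natural end conditions: M_0 = M_2 = 0.
Solving: M_0 = 0, M_1 = -51/10, M_2 = 0.
On [1, 4], g(x) = 8 + 21/10·(x - 1) - 51/20·(x - 1)² + 17/60·(x - 1)³.
With (x - 1) = 3/2: g(5/2) = 1019/160.

6.3688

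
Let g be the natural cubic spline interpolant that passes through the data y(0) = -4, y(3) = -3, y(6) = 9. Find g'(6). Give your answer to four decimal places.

With σ_i denoting the second derivative at x_i, h_i = 3, 3, and Δ_i = (y_(i+1) − y_i)/h_i = 1/3, 4:
  3·σ_0 + 12·σ_1 + 3·σ_2 = 6(Δ_1 - Δ_0) = 22
Natural end conditions: σ_0 = σ_2 = 0.
Solving: σ_0 = 0, σ_1 = 11/6, σ_2 = 0.
On [3, 6], g'(t) = b_1 + 2c_1·(t - 3) + 3d_1·(t - 3)² with b_1 = Δ_1 - h_1(2σ_1 + σ_2)/6 = 13/6, c_1 = σ_1/2 = 11/12, d_1 = (σ_2 - σ_1)/(6h_1) = -11/108. So g'(6) = 59/12.

4.9167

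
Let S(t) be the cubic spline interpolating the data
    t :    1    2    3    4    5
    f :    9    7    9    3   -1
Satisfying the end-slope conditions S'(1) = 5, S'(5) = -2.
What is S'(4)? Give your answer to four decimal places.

Put M_i = S'' at the i-th knot. Here h = (1, 1, 1, 1) and Δ = (-2, 2, -6, -4), so the interior equations h_(i-1)·M_(i-1) + 2(h_(i-1)+h_i)·M_i + h_i·M_(i+1) = 6(Δ_i − Δ_(i-1)) read
  1·M_0 + 4·M_1 + 1·M_2 = 6(Δ_1 - Δ_0) = 24
  1·M_1 + 4·M_2 + 1·M_3 = 6(Δ_2 - Δ_1) = -48
  1·M_2 + 4·M_3 + 1·M_4 = 6(Δ_3 - Δ_2) = 12
Clamped end conditions give two more equations: 2h_0·M_0 + h_0·M_1 = 6(Δ_0 - S'(1)) = -42 and h_3·M_3 + 2h_3·M_4 = 6(S'(5) - Δ_3) = 12.
Solving the tridiagonal system: M_0 = -841/28, M_1 = 253/14, M_2 = -73/4, M_3 = 97/14, M_4 = 71/28.
On [4, 5], S'(t) = b_3 + 2c_3·(t - 4) + 3d_3·(t - 4)² with b_3 = Δ_3 - h_3(2M_3 + M_4)/6 = -377/56, c_3 = M_3/2 = 97/28, d_3 = (M_4 - M_3)/(6h_3) = -41/56. So S'(4) = -377/56.

-6.7321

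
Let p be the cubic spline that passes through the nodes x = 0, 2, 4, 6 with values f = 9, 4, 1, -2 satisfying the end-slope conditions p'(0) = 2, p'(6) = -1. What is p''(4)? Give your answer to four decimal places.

-1.1000

Let σ_i = p''(x_i). Step sizes h_i = 2, 2, 2; slopes of the chords Δ_i = (y_(i+1) - y_i)/h_i = -5/2, -3/2, -3/2.
  2·σ_0 + 8·σ_1 + 2·σ_2 = 6(Δ_1 - Δ_0) = 6
  2·σ_1 + 8·σ_2 + 2·σ_3 = 6(Δ_2 - Δ_1) = 0
Clamped end conditions give two more equations: 2h_0·σ_0 + h_0·σ_1 = 6(Δ_0 - p'(0)) = -27 and h_2·σ_2 + 2h_2·σ_3 = 6(p'(6) - Δ_2) = 3.
Solving the tridiagonal system: σ_0 = -83/10, σ_1 = 31/10, σ_2 = -11/10, σ_3 = 13/10.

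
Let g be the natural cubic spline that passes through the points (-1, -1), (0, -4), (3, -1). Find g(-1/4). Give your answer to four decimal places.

With M_i denoting the second derivative at x_i, h_i = 1, 3, and Δ_i = (y_(i+1) − y_i)/h_i = -3, 1:
  1·M_0 + 8·M_1 + 3·M_2 = 6(Δ_1 - Δ_0) = 24
Natural end conditions: M_0 = M_2 = 0.
Solving: M_0 = 0, M_1 = 3, M_2 = 0.
On [-1, 0], g(x) = -1 - 7/2·(x + 1) + 0·(x + 1)² + 1/2·(x + 1)³.
With (x + 1) = 3/4: g(-1/4) = -437/128.

-3.4141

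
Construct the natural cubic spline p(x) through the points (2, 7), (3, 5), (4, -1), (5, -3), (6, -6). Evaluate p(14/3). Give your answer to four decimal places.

-2.5463

Let σ_i = p''(x_i). Step sizes h_i = 1, 1, 1, 1; slopes of the chords Δ_i = (y_(i+1) - y_i)/h_i = -2, -6, -2, -3.
  1·σ_0 + 4·σ_1 + 1·σ_2 = 6(Δ_1 - Δ_0) = -24
  1·σ_1 + 4·σ_2 + 1·σ_3 = 6(Δ_2 - Δ_1) = 24
  1·σ_2 + 4·σ_3 + 1·σ_4 = 6(Δ_3 - Δ_2) = -6
Natural end conditions: σ_0 = σ_4 = 0.
Solving: σ_0 = 0, σ_1 = -33/4, σ_2 = 9, σ_3 = -15/4, σ_4 = 0.
On [4, 5], p(x) = -1 - 35/8·(x - 4) + 9/2·(x - 4)² - 17/8·(x - 4)³.
With (x - 4) = 2/3: p(14/3) = -275/108.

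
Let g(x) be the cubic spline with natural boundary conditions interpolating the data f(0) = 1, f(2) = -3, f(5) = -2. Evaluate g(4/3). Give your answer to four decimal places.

-2.0123

With σ_i denoting the second derivative at x_i, h_i = 2, 3, and Δ_i = (y_(i+1) − y_i)/h_i = -2, 1/3:
  2·σ_0 + 10·σ_1 + 3·σ_2 = 6(Δ_1 - Δ_0) = 14
Natural end conditions: σ_0 = σ_2 = 0.
Solving the tridiagonal system: σ_0 = 0, σ_1 = 7/5, σ_2 = 0.
On [0, 2], g(x) = 1 - 37/15·x + 0·x² + 7/60·x³.
With x = 4/3: g(4/3) = -163/81.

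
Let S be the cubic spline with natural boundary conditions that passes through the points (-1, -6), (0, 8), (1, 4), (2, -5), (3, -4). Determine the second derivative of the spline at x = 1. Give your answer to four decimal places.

With M_i denoting the second derivative at x_i, h_i = 1, 1, 1, 1, and Δ_i = (y_(i+1) − y_i)/h_i = 14, -4, -9, 1:
  1·M_0 + 4·M_1 + 1·M_2 = 6(Δ_1 - Δ_0) = -108
  1·M_1 + 4·M_2 + 1·M_3 = 6(Δ_2 - Δ_1) = -30
  1·M_2 + 4·M_3 + 1·M_4 = 6(Δ_3 - Δ_2) = 60
Natural end conditions: M_0 = M_4 = 0.
Solving: M_0 = 0, M_1 = -180/7, M_2 = -36/7, M_3 = 114/7, M_4 = 0.

-5.1429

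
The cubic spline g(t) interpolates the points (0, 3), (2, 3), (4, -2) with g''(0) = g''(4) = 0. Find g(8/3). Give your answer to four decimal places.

1.7963

With m_i denoting the second derivative at x_i, h_i = 2, 2, and Δ_i = (y_(i+1) − y_i)/h_i = 0, -5/2:
  2·m_0 + 8·m_1 + 2·m_2 = 6(Δ_1 - Δ_0) = -15
Natural end conditions: m_0 = m_2 = 0.
Solving the tridiagonal system: m_0 = 0, m_1 = -15/8, m_2 = 0.
On [2, 4], g(t) = 3 - 5/4·(t - 2) - 15/16·(t - 2)² + 5/32·(t - 2)³.
With (t - 2) = 2/3: g(8/3) = 97/54.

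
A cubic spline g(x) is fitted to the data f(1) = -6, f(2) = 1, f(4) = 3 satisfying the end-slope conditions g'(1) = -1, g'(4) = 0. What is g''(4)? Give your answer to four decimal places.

Put σ_i = g'' at the i-th knot. Here h = (1, 2) and Δ = (7, 1), so the interior equations h_(i-1)·σ_(i-1) + 2(h_(i-1)+h_i)·σ_i + h_i·σ_(i+1) = 6(Δ_i − Δ_(i-1)) read
  1·σ_0 + 6·σ_1 + 2·σ_2 = 6(Δ_1 - Δ_0) = -36
Clamped end conditions give two more equations: 2h_0·σ_0 + h_0·σ_1 = 6(Δ_0 - g'(1)) = 48 and h_1·σ_1 + 2h_1·σ_2 = 6(g'(4) - Δ_1) = -6.
Solving the tridiagonal system: σ_0 = 91/3, σ_1 = -38/3, σ_2 = 29/6.

4.8333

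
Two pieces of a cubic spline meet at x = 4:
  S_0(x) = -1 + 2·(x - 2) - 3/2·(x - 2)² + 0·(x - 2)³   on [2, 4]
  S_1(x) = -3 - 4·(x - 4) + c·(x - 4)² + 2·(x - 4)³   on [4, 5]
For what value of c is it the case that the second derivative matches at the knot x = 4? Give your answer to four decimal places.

-1.5000

S_0''(x) = -3 + 0·(x - 2), so S_0''(4) = -3. On the right, S_1''(4) = 2c, so c = -3/2.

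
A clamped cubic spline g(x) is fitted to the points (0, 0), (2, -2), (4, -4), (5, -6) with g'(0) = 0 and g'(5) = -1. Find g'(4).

-2

Let σ_i = g''(x_i). Step sizes h_i = 2, 2, 1; slopes of the chords Δ_i = (y_(i+1) - y_i)/h_i = -1, -1, -2.
  2·σ_0 + 8·σ_1 + 2·σ_2 = 6(Δ_1 - Δ_0) = 0
  2·σ_1 + 6·σ_2 + 1·σ_3 = 6(Δ_2 - Δ_1) = -6
Clamped end conditions give two more equations: 2h_0·σ_0 + h_0·σ_1 = 6(Δ_0 - g'(0)) = -6 and h_2·σ_2 + 2h_2·σ_3 = 6(g'(5) - Δ_2) = 6.
Solving: σ_0 = -2, σ_1 = 1, σ_2 = -2, σ_3 = 4.
On [4, 5], g'(x) = b_2 + 2c_2·(x - 4) + 3d_2·(x - 4)² with b_2 = Δ_2 - h_2(2σ_2 + σ_3)/6 = -2, c_2 = σ_2/2 = -1, d_2 = (σ_3 - σ_2)/(6h_2) = 1. So g'(4) = -2.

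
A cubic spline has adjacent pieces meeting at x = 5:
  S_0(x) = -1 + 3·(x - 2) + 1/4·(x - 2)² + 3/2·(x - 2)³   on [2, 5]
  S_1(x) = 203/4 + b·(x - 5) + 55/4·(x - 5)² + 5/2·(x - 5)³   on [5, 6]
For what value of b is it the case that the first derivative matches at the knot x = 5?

45

S_0'(x) = 3 + 1/2·(x - 2) + 9/2·(x - 2)², so S_0'(5) = 45. On the right, S_1'(5) = b, so b = 45.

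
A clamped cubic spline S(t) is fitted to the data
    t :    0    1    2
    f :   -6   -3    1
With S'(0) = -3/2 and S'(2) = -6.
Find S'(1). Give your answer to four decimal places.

7.1250

With M_i denoting the second derivative at x_i, h_i = 1, 1, and Δ_i = (y_(i+1) − y_i)/h_i = 3, 4:
  1·M_0 + 4·M_1 + 1·M_2 = 6(Δ_1 - Δ_0) = 6
Clamped end conditions give two more equations: 2h_0·M_0 + h_0·M_1 = 6(Δ_0 - S'(0)) = 27 and h_1·M_1 + 2h_1·M_2 = 6(S'(2) - Δ_1) = -60.
Solving the tridiagonal system: M_0 = 39/4, M_1 = 15/2, M_2 = -135/4.
On [1, 2], S'(t) = b_1 + 2c_1·(t - 1) + 3d_1·(t - 1)² with b_1 = Δ_1 - h_1(2M_1 + M_2)/6 = 57/8, c_1 = M_1/2 = 15/4, d_1 = (M_2 - M_1)/(6h_1) = -55/8. So S'(1) = 57/8.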